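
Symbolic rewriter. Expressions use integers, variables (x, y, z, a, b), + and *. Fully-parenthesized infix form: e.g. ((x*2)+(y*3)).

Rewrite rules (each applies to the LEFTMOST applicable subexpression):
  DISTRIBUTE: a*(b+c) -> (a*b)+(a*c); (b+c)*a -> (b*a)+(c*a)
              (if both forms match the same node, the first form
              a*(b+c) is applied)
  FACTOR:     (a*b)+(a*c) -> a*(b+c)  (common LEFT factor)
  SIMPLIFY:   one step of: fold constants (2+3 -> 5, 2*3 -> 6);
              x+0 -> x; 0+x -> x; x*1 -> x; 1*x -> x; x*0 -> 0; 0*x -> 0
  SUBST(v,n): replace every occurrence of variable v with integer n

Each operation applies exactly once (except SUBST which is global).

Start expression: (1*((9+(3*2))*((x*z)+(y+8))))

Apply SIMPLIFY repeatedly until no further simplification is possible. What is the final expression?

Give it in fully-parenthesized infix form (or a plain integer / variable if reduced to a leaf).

Answer: (15*((x*z)+(y+8)))

Derivation:
Start: (1*((9+(3*2))*((x*z)+(y+8))))
Step 1: at root: (1*((9+(3*2))*((x*z)+(y+8)))) -> ((9+(3*2))*((x*z)+(y+8))); overall: (1*((9+(3*2))*((x*z)+(y+8)))) -> ((9+(3*2))*((x*z)+(y+8)))
Step 2: at LR: (3*2) -> 6; overall: ((9+(3*2))*((x*z)+(y+8))) -> ((9+6)*((x*z)+(y+8)))
Step 3: at L: (9+6) -> 15; overall: ((9+6)*((x*z)+(y+8))) -> (15*((x*z)+(y+8)))
Fixed point: (15*((x*z)+(y+8)))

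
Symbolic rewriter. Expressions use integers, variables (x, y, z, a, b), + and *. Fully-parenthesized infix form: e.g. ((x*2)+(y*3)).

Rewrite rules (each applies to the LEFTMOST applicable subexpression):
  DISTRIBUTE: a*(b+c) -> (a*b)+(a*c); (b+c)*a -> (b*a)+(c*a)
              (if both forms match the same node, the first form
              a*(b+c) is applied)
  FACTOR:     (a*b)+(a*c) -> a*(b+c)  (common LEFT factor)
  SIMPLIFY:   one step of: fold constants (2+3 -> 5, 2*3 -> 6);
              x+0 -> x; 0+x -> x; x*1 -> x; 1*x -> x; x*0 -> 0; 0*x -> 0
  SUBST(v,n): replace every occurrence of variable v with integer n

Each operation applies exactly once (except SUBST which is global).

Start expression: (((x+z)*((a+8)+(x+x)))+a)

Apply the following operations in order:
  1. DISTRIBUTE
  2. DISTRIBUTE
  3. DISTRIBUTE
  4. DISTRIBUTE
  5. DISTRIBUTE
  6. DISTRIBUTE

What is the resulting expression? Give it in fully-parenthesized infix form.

Answer: (((((x*a)+(z*a))+((x*8)+(z*8)))+(((x*x)+(z*x))+((x+z)*x)))+a)

Derivation:
Start: (((x+z)*((a+8)+(x+x)))+a)
Apply DISTRIBUTE at L (target: ((x+z)*((a+8)+(x+x)))): (((x+z)*((a+8)+(x+x)))+a) -> ((((x+z)*(a+8))+((x+z)*(x+x)))+a)
Apply DISTRIBUTE at LL (target: ((x+z)*(a+8))): ((((x+z)*(a+8))+((x+z)*(x+x)))+a) -> (((((x+z)*a)+((x+z)*8))+((x+z)*(x+x)))+a)
Apply DISTRIBUTE at LLL (target: ((x+z)*a)): (((((x+z)*a)+((x+z)*8))+((x+z)*(x+x)))+a) -> (((((x*a)+(z*a))+((x+z)*8))+((x+z)*(x+x)))+a)
Apply DISTRIBUTE at LLR (target: ((x+z)*8)): (((((x*a)+(z*a))+((x+z)*8))+((x+z)*(x+x)))+a) -> (((((x*a)+(z*a))+((x*8)+(z*8)))+((x+z)*(x+x)))+a)
Apply DISTRIBUTE at LR (target: ((x+z)*(x+x))): (((((x*a)+(z*a))+((x*8)+(z*8)))+((x+z)*(x+x)))+a) -> (((((x*a)+(z*a))+((x*8)+(z*8)))+(((x+z)*x)+((x+z)*x)))+a)
Apply DISTRIBUTE at LRL (target: ((x+z)*x)): (((((x*a)+(z*a))+((x*8)+(z*8)))+(((x+z)*x)+((x+z)*x)))+a) -> (((((x*a)+(z*a))+((x*8)+(z*8)))+(((x*x)+(z*x))+((x+z)*x)))+a)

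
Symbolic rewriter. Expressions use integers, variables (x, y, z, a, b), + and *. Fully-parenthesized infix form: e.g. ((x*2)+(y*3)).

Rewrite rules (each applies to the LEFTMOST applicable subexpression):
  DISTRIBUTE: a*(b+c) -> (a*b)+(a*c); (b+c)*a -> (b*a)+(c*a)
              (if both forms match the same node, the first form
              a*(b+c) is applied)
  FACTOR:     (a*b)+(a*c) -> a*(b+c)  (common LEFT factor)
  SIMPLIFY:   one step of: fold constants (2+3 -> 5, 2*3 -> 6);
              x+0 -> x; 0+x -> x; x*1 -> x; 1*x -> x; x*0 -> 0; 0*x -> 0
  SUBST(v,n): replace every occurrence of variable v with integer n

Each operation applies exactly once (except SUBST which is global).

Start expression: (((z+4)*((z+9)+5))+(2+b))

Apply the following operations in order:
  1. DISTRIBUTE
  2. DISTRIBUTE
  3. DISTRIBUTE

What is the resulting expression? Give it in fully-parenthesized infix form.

Start: (((z+4)*((z+9)+5))+(2+b))
Apply DISTRIBUTE at L (target: ((z+4)*((z+9)+5))): (((z+4)*((z+9)+5))+(2+b)) -> ((((z+4)*(z+9))+((z+4)*5))+(2+b))
Apply DISTRIBUTE at LL (target: ((z+4)*(z+9))): ((((z+4)*(z+9))+((z+4)*5))+(2+b)) -> (((((z+4)*z)+((z+4)*9))+((z+4)*5))+(2+b))
Apply DISTRIBUTE at LLL (target: ((z+4)*z)): (((((z+4)*z)+((z+4)*9))+((z+4)*5))+(2+b)) -> (((((z*z)+(4*z))+((z+4)*9))+((z+4)*5))+(2+b))

Answer: (((((z*z)+(4*z))+((z+4)*9))+((z+4)*5))+(2+b))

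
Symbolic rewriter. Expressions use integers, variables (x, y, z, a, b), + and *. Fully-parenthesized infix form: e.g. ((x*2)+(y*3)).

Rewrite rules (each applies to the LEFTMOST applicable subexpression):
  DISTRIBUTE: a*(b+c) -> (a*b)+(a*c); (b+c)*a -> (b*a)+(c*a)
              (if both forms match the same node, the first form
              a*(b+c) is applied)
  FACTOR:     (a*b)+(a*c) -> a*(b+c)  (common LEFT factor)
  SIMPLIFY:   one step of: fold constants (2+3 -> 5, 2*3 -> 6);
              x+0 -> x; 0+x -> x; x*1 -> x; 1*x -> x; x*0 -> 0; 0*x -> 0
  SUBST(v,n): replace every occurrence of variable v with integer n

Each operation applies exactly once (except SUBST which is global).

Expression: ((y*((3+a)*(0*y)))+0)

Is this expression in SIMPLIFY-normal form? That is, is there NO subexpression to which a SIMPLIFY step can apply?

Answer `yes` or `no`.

Expression: ((y*((3+a)*(0*y)))+0)
Scanning for simplifiable subexpressions (pre-order)...
  at root: ((y*((3+a)*(0*y)))+0) (SIMPLIFIABLE)
  at L: (y*((3+a)*(0*y))) (not simplifiable)
  at LR: ((3+a)*(0*y)) (not simplifiable)
  at LRL: (3+a) (not simplifiable)
  at LRR: (0*y) (SIMPLIFIABLE)
Found simplifiable subexpr at path root: ((y*((3+a)*(0*y)))+0)
One SIMPLIFY step would give: (y*((3+a)*(0*y)))
-> NOT in normal form.

Answer: no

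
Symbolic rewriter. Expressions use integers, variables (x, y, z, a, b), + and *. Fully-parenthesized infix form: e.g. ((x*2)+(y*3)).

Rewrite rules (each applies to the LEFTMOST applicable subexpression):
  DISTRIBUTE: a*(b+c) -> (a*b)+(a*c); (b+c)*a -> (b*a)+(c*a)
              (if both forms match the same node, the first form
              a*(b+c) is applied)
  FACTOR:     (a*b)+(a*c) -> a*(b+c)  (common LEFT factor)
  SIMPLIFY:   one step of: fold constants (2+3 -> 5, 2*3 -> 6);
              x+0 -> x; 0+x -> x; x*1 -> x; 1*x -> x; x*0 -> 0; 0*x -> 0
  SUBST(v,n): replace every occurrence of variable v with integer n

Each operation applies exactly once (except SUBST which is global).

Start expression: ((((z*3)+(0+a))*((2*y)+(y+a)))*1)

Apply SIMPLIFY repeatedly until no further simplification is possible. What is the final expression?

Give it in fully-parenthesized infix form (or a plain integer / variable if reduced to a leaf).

Start: ((((z*3)+(0+a))*((2*y)+(y+a)))*1)
Step 1: at root: ((((z*3)+(0+a))*((2*y)+(y+a)))*1) -> (((z*3)+(0+a))*((2*y)+(y+a))); overall: ((((z*3)+(0+a))*((2*y)+(y+a)))*1) -> (((z*3)+(0+a))*((2*y)+(y+a)))
Step 2: at LR: (0+a) -> a; overall: (((z*3)+(0+a))*((2*y)+(y+a))) -> (((z*3)+a)*((2*y)+(y+a)))
Fixed point: (((z*3)+a)*((2*y)+(y+a)))

Answer: (((z*3)+a)*((2*y)+(y+a)))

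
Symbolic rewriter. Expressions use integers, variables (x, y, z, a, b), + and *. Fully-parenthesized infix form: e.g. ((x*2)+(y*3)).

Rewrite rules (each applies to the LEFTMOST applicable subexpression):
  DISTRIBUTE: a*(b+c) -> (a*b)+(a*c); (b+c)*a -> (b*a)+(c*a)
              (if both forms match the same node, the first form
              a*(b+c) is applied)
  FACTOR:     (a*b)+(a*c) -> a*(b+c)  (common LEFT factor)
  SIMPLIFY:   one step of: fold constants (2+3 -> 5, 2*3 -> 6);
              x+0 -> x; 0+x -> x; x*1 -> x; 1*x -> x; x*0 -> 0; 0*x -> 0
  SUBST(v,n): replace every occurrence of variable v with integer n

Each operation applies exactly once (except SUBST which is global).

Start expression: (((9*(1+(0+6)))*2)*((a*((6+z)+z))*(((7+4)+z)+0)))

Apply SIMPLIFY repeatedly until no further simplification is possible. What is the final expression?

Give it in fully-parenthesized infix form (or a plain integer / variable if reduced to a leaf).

Start: (((9*(1+(0+6)))*2)*((a*((6+z)+z))*(((7+4)+z)+0)))
Step 1: at LLRR: (0+6) -> 6; overall: (((9*(1+(0+6)))*2)*((a*((6+z)+z))*(((7+4)+z)+0))) -> (((9*(1+6))*2)*((a*((6+z)+z))*(((7+4)+z)+0)))
Step 2: at LLR: (1+6) -> 7; overall: (((9*(1+6))*2)*((a*((6+z)+z))*(((7+4)+z)+0))) -> (((9*7)*2)*((a*((6+z)+z))*(((7+4)+z)+0)))
Step 3: at LL: (9*7) -> 63; overall: (((9*7)*2)*((a*((6+z)+z))*(((7+4)+z)+0))) -> ((63*2)*((a*((6+z)+z))*(((7+4)+z)+0)))
Step 4: at L: (63*2) -> 126; overall: ((63*2)*((a*((6+z)+z))*(((7+4)+z)+0))) -> (126*((a*((6+z)+z))*(((7+4)+z)+0)))
Step 5: at RR: (((7+4)+z)+0) -> ((7+4)+z); overall: (126*((a*((6+z)+z))*(((7+4)+z)+0))) -> (126*((a*((6+z)+z))*((7+4)+z)))
Step 6: at RRL: (7+4) -> 11; overall: (126*((a*((6+z)+z))*((7+4)+z))) -> (126*((a*((6+z)+z))*(11+z)))
Fixed point: (126*((a*((6+z)+z))*(11+z)))

Answer: (126*((a*((6+z)+z))*(11+z)))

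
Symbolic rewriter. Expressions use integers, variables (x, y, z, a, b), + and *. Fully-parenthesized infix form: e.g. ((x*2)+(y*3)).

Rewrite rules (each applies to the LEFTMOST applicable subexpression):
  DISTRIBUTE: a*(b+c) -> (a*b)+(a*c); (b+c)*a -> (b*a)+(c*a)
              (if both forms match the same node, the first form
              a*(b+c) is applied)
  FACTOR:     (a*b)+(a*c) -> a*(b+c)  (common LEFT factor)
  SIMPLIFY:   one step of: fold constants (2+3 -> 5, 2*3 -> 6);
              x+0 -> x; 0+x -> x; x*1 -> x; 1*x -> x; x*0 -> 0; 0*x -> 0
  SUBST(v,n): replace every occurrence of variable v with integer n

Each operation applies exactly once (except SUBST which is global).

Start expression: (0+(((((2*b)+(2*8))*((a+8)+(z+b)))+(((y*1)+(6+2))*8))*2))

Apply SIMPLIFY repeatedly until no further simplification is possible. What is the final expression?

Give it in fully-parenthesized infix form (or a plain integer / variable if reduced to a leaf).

Answer: (((((2*b)+16)*((a+8)+(z+b)))+((y+8)*8))*2)

Derivation:
Start: (0+(((((2*b)+(2*8))*((a+8)+(z+b)))+(((y*1)+(6+2))*8))*2))
Step 1: at root: (0+(((((2*b)+(2*8))*((a+8)+(z+b)))+(((y*1)+(6+2))*8))*2)) -> (((((2*b)+(2*8))*((a+8)+(z+b)))+(((y*1)+(6+2))*8))*2); overall: (0+(((((2*b)+(2*8))*((a+8)+(z+b)))+(((y*1)+(6+2))*8))*2)) -> (((((2*b)+(2*8))*((a+8)+(z+b)))+(((y*1)+(6+2))*8))*2)
Step 2: at LLLR: (2*8) -> 16; overall: (((((2*b)+(2*8))*((a+8)+(z+b)))+(((y*1)+(6+2))*8))*2) -> (((((2*b)+16)*((a+8)+(z+b)))+(((y*1)+(6+2))*8))*2)
Step 3: at LRLL: (y*1) -> y; overall: (((((2*b)+16)*((a+8)+(z+b)))+(((y*1)+(6+2))*8))*2) -> (((((2*b)+16)*((a+8)+(z+b)))+((y+(6+2))*8))*2)
Step 4: at LRLR: (6+2) -> 8; overall: (((((2*b)+16)*((a+8)+(z+b)))+((y+(6+2))*8))*2) -> (((((2*b)+16)*((a+8)+(z+b)))+((y+8)*8))*2)
Fixed point: (((((2*b)+16)*((a+8)+(z+b)))+((y+8)*8))*2)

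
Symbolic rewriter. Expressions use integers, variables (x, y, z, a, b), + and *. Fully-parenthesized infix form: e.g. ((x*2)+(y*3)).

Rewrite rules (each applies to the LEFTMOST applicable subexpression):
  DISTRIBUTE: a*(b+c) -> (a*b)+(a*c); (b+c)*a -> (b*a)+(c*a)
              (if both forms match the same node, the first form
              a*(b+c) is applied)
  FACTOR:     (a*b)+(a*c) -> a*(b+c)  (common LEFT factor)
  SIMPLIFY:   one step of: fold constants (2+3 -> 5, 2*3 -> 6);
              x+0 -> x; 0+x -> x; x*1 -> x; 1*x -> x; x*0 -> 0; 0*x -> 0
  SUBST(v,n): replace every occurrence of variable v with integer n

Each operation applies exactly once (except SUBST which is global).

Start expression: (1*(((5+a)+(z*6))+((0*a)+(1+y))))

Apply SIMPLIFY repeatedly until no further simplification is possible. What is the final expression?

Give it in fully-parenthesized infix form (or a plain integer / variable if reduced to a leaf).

Start: (1*(((5+a)+(z*6))+((0*a)+(1+y))))
Step 1: at root: (1*(((5+a)+(z*6))+((0*a)+(1+y)))) -> (((5+a)+(z*6))+((0*a)+(1+y))); overall: (1*(((5+a)+(z*6))+((0*a)+(1+y)))) -> (((5+a)+(z*6))+((0*a)+(1+y)))
Step 2: at RL: (0*a) -> 0; overall: (((5+a)+(z*6))+((0*a)+(1+y))) -> (((5+a)+(z*6))+(0+(1+y)))
Step 3: at R: (0+(1+y)) -> (1+y); overall: (((5+a)+(z*6))+(0+(1+y))) -> (((5+a)+(z*6))+(1+y))
Fixed point: (((5+a)+(z*6))+(1+y))

Answer: (((5+a)+(z*6))+(1+y))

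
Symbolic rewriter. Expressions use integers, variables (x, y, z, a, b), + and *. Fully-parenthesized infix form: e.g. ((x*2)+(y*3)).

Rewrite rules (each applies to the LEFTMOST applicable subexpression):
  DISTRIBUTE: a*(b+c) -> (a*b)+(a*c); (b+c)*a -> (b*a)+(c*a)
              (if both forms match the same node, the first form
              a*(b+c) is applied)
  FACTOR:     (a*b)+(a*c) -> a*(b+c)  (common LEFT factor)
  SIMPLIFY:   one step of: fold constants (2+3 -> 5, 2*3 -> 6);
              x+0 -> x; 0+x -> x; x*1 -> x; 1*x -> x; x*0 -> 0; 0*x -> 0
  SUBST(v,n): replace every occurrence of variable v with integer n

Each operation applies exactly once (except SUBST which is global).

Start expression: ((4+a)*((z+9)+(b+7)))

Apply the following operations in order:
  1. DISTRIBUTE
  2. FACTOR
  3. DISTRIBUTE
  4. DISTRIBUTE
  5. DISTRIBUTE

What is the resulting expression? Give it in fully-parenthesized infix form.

Answer: ((((4*z)+(a*z))+((4+a)*9))+((4+a)*(b+7)))

Derivation:
Start: ((4+a)*((z+9)+(b+7)))
Apply DISTRIBUTE at root (target: ((4+a)*((z+9)+(b+7)))): ((4+a)*((z+9)+(b+7))) -> (((4+a)*(z+9))+((4+a)*(b+7)))
Apply FACTOR at root (target: (((4+a)*(z+9))+((4+a)*(b+7)))): (((4+a)*(z+9))+((4+a)*(b+7))) -> ((4+a)*((z+9)+(b+7)))
Apply DISTRIBUTE at root (target: ((4+a)*((z+9)+(b+7)))): ((4+a)*((z+9)+(b+7))) -> (((4+a)*(z+9))+((4+a)*(b+7)))
Apply DISTRIBUTE at L (target: ((4+a)*(z+9))): (((4+a)*(z+9))+((4+a)*(b+7))) -> ((((4+a)*z)+((4+a)*9))+((4+a)*(b+7)))
Apply DISTRIBUTE at LL (target: ((4+a)*z)): ((((4+a)*z)+((4+a)*9))+((4+a)*(b+7))) -> ((((4*z)+(a*z))+((4+a)*9))+((4+a)*(b+7)))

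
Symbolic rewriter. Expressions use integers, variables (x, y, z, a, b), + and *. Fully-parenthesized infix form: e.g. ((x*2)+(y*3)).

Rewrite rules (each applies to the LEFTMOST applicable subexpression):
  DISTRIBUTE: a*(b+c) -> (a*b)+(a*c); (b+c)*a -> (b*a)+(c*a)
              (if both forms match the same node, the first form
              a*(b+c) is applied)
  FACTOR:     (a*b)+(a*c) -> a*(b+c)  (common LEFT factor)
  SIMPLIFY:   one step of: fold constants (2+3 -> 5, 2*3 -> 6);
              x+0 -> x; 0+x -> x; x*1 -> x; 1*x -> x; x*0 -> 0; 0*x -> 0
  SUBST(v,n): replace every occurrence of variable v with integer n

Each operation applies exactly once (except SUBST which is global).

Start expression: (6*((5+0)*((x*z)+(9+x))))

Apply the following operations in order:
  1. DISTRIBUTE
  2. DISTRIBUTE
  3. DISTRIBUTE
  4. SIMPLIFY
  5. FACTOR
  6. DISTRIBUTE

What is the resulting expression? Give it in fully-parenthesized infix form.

Start: (6*((5+0)*((x*z)+(9+x))))
Apply DISTRIBUTE at R (target: ((5+0)*((x*z)+(9+x)))): (6*((5+0)*((x*z)+(9+x)))) -> (6*(((5+0)*(x*z))+((5+0)*(9+x))))
Apply DISTRIBUTE at root (target: (6*(((5+0)*(x*z))+((5+0)*(9+x))))): (6*(((5+0)*(x*z))+((5+0)*(9+x)))) -> ((6*((5+0)*(x*z)))+(6*((5+0)*(9+x))))
Apply DISTRIBUTE at LR (target: ((5+0)*(x*z))): ((6*((5+0)*(x*z)))+(6*((5+0)*(9+x)))) -> ((6*((5*(x*z))+(0*(x*z))))+(6*((5+0)*(9+x))))
Apply SIMPLIFY at LRR (target: (0*(x*z))): ((6*((5*(x*z))+(0*(x*z))))+(6*((5+0)*(9+x)))) -> ((6*((5*(x*z))+0))+(6*((5+0)*(9+x))))
Apply FACTOR at root (target: ((6*((5*(x*z))+0))+(6*((5+0)*(9+x))))): ((6*((5*(x*z))+0))+(6*((5+0)*(9+x)))) -> (6*(((5*(x*z))+0)+((5+0)*(9+x))))
Apply DISTRIBUTE at root (target: (6*(((5*(x*z))+0)+((5+0)*(9+x))))): (6*(((5*(x*z))+0)+((5+0)*(9+x)))) -> ((6*((5*(x*z))+0))+(6*((5+0)*(9+x))))

Answer: ((6*((5*(x*z))+0))+(6*((5+0)*(9+x))))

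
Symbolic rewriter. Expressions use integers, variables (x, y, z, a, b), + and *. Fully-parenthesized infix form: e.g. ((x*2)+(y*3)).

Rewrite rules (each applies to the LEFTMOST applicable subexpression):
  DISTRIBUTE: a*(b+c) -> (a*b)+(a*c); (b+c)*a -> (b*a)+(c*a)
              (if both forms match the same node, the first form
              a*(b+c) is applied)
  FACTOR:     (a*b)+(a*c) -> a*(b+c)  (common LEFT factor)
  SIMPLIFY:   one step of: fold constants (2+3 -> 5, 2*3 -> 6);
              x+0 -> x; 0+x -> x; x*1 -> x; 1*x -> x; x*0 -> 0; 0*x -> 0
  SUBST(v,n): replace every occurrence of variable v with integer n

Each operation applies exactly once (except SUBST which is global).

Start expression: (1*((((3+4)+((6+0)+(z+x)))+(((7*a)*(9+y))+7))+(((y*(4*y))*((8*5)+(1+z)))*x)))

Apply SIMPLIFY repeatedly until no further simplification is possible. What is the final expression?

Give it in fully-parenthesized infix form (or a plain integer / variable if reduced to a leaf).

Start: (1*((((3+4)+((6+0)+(z+x)))+(((7*a)*(9+y))+7))+(((y*(4*y))*((8*5)+(1+z)))*x)))
Step 1: at root: (1*((((3+4)+((6+0)+(z+x)))+(((7*a)*(9+y))+7))+(((y*(4*y))*((8*5)+(1+z)))*x))) -> ((((3+4)+((6+0)+(z+x)))+(((7*a)*(9+y))+7))+(((y*(4*y))*((8*5)+(1+z)))*x)); overall: (1*((((3+4)+((6+0)+(z+x)))+(((7*a)*(9+y))+7))+(((y*(4*y))*((8*5)+(1+z)))*x))) -> ((((3+4)+((6+0)+(z+x)))+(((7*a)*(9+y))+7))+(((y*(4*y))*((8*5)+(1+z)))*x))
Step 2: at LLL: (3+4) -> 7; overall: ((((3+4)+((6+0)+(z+x)))+(((7*a)*(9+y))+7))+(((y*(4*y))*((8*5)+(1+z)))*x)) -> (((7+((6+0)+(z+x)))+(((7*a)*(9+y))+7))+(((y*(4*y))*((8*5)+(1+z)))*x))
Step 3: at LLRL: (6+0) -> 6; overall: (((7+((6+0)+(z+x)))+(((7*a)*(9+y))+7))+(((y*(4*y))*((8*5)+(1+z)))*x)) -> (((7+(6+(z+x)))+(((7*a)*(9+y))+7))+(((y*(4*y))*((8*5)+(1+z)))*x))
Step 4: at RLRL: (8*5) -> 40; overall: (((7+(6+(z+x)))+(((7*a)*(9+y))+7))+(((y*(4*y))*((8*5)+(1+z)))*x)) -> (((7+(6+(z+x)))+(((7*a)*(9+y))+7))+(((y*(4*y))*(40+(1+z)))*x))
Fixed point: (((7+(6+(z+x)))+(((7*a)*(9+y))+7))+(((y*(4*y))*(40+(1+z)))*x))

Answer: (((7+(6+(z+x)))+(((7*a)*(9+y))+7))+(((y*(4*y))*(40+(1+z)))*x))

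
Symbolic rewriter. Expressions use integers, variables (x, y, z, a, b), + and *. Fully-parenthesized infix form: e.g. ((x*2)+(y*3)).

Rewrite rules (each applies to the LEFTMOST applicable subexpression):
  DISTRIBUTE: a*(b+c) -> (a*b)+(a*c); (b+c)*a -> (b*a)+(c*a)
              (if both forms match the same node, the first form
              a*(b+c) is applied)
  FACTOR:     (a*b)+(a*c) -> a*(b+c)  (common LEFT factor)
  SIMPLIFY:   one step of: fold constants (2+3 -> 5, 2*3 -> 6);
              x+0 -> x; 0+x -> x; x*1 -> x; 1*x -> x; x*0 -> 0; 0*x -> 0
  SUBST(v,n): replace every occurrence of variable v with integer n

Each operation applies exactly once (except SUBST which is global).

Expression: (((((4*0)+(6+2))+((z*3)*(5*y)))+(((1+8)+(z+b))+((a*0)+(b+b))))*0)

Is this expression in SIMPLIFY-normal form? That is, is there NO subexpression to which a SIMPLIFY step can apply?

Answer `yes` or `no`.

Answer: no

Derivation:
Expression: (((((4*0)+(6+2))+((z*3)*(5*y)))+(((1+8)+(z+b))+((a*0)+(b+b))))*0)
Scanning for simplifiable subexpressions (pre-order)...
  at root: (((((4*0)+(6+2))+((z*3)*(5*y)))+(((1+8)+(z+b))+((a*0)+(b+b))))*0) (SIMPLIFIABLE)
  at L: ((((4*0)+(6+2))+((z*3)*(5*y)))+(((1+8)+(z+b))+((a*0)+(b+b)))) (not simplifiable)
  at LL: (((4*0)+(6+2))+((z*3)*(5*y))) (not simplifiable)
  at LLL: ((4*0)+(6+2)) (not simplifiable)
  at LLLL: (4*0) (SIMPLIFIABLE)
  at LLLR: (6+2) (SIMPLIFIABLE)
  at LLR: ((z*3)*(5*y)) (not simplifiable)
  at LLRL: (z*3) (not simplifiable)
  at LLRR: (5*y) (not simplifiable)
  at LR: (((1+8)+(z+b))+((a*0)+(b+b))) (not simplifiable)
  at LRL: ((1+8)+(z+b)) (not simplifiable)
  at LRLL: (1+8) (SIMPLIFIABLE)
  at LRLR: (z+b) (not simplifiable)
  at LRR: ((a*0)+(b+b)) (not simplifiable)
  at LRRL: (a*0) (SIMPLIFIABLE)
  at LRRR: (b+b) (not simplifiable)
Found simplifiable subexpr at path root: (((((4*0)+(6+2))+((z*3)*(5*y)))+(((1+8)+(z+b))+((a*0)+(b+b))))*0)
One SIMPLIFY step would give: 0
-> NOT in normal form.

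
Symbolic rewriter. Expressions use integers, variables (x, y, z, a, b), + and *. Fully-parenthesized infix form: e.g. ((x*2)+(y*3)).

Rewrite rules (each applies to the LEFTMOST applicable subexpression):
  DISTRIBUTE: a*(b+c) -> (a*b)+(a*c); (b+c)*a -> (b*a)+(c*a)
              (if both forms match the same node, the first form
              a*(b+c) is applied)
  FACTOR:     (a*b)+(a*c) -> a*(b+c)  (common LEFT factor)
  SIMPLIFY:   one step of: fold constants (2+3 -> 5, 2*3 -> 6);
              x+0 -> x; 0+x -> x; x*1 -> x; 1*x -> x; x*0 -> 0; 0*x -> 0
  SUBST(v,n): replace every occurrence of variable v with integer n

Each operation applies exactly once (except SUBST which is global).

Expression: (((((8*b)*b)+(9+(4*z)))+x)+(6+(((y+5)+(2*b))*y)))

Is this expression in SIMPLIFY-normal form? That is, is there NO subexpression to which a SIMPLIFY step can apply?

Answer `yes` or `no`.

Expression: (((((8*b)*b)+(9+(4*z)))+x)+(6+(((y+5)+(2*b))*y)))
Scanning for simplifiable subexpressions (pre-order)...
  at root: (((((8*b)*b)+(9+(4*z)))+x)+(6+(((y+5)+(2*b))*y))) (not simplifiable)
  at L: ((((8*b)*b)+(9+(4*z)))+x) (not simplifiable)
  at LL: (((8*b)*b)+(9+(4*z))) (not simplifiable)
  at LLL: ((8*b)*b) (not simplifiable)
  at LLLL: (8*b) (not simplifiable)
  at LLR: (9+(4*z)) (not simplifiable)
  at LLRR: (4*z) (not simplifiable)
  at R: (6+(((y+5)+(2*b))*y)) (not simplifiable)
  at RR: (((y+5)+(2*b))*y) (not simplifiable)
  at RRL: ((y+5)+(2*b)) (not simplifiable)
  at RRLL: (y+5) (not simplifiable)
  at RRLR: (2*b) (not simplifiable)
Result: no simplifiable subexpression found -> normal form.

Answer: yes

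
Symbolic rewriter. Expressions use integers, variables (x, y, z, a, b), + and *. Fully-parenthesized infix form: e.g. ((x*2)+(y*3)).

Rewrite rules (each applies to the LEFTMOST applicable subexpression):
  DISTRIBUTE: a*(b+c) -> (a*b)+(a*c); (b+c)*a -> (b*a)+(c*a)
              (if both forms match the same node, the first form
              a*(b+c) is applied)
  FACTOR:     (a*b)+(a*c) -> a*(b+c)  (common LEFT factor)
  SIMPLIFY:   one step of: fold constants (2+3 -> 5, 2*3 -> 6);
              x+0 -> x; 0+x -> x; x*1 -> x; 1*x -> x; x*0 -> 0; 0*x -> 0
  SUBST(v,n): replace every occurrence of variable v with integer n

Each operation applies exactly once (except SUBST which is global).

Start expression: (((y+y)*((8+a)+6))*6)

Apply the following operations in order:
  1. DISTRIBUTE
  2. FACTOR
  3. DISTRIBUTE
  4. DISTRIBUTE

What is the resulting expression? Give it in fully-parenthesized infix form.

Answer: ((((y+y)*(8+a))*6)+(((y+y)*6)*6))

Derivation:
Start: (((y+y)*((8+a)+6))*6)
Apply DISTRIBUTE at L (target: ((y+y)*((8+a)+6))): (((y+y)*((8+a)+6))*6) -> ((((y+y)*(8+a))+((y+y)*6))*6)
Apply FACTOR at L (target: (((y+y)*(8+a))+((y+y)*6))): ((((y+y)*(8+a))+((y+y)*6))*6) -> (((y+y)*((8+a)+6))*6)
Apply DISTRIBUTE at L (target: ((y+y)*((8+a)+6))): (((y+y)*((8+a)+6))*6) -> ((((y+y)*(8+a))+((y+y)*6))*6)
Apply DISTRIBUTE at root (target: ((((y+y)*(8+a))+((y+y)*6))*6)): ((((y+y)*(8+a))+((y+y)*6))*6) -> ((((y+y)*(8+a))*6)+(((y+y)*6)*6))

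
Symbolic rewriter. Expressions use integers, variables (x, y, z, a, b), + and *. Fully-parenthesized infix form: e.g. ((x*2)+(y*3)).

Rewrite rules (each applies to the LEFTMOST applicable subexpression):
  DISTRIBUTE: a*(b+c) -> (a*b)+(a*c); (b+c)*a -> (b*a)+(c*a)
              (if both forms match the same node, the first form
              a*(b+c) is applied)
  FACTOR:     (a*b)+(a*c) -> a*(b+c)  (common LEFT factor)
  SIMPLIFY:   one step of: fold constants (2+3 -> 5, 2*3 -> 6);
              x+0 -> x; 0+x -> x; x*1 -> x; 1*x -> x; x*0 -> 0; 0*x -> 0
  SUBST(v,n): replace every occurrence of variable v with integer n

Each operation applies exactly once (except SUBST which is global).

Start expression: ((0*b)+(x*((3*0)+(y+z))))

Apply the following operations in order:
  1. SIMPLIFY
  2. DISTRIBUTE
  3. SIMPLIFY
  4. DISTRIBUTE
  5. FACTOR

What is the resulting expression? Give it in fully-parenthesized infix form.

Answer: ((x*(3*0))+(x*(y+z)))

Derivation:
Start: ((0*b)+(x*((3*0)+(y+z))))
Apply SIMPLIFY at L (target: (0*b)): ((0*b)+(x*((3*0)+(y+z)))) -> (0+(x*((3*0)+(y+z))))
Apply DISTRIBUTE at R (target: (x*((3*0)+(y+z)))): (0+(x*((3*0)+(y+z)))) -> (0+((x*(3*0))+(x*(y+z))))
Apply SIMPLIFY at root (target: (0+((x*(3*0))+(x*(y+z))))): (0+((x*(3*0))+(x*(y+z)))) -> ((x*(3*0))+(x*(y+z)))
Apply DISTRIBUTE at R (target: (x*(y+z))): ((x*(3*0))+(x*(y+z))) -> ((x*(3*0))+((x*y)+(x*z)))
Apply FACTOR at R (target: ((x*y)+(x*z))): ((x*(3*0))+((x*y)+(x*z))) -> ((x*(3*0))+(x*(y+z)))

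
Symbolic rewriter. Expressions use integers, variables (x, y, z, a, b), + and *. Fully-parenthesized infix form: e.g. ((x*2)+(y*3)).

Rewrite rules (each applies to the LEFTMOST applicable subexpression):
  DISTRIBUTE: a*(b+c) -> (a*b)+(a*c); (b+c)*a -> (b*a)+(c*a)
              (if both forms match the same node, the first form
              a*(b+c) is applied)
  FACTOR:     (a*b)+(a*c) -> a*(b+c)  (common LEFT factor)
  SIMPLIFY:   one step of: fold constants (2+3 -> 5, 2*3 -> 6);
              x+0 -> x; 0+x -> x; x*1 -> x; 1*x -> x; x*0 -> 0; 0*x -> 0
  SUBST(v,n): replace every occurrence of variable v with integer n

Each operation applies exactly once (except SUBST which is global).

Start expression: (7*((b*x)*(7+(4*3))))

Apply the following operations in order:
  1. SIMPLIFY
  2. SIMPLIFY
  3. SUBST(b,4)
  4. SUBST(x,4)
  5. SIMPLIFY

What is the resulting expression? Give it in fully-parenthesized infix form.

Start: (7*((b*x)*(7+(4*3))))
Apply SIMPLIFY at RRR (target: (4*3)): (7*((b*x)*(7+(4*3)))) -> (7*((b*x)*(7+12)))
Apply SIMPLIFY at RR (target: (7+12)): (7*((b*x)*(7+12))) -> (7*((b*x)*19))
Apply SUBST(b,4): (7*((b*x)*19)) -> (7*((4*x)*19))
Apply SUBST(x,4): (7*((4*x)*19)) -> (7*((4*4)*19))
Apply SIMPLIFY at RL (target: (4*4)): (7*((4*4)*19)) -> (7*(16*19))

Answer: (7*(16*19))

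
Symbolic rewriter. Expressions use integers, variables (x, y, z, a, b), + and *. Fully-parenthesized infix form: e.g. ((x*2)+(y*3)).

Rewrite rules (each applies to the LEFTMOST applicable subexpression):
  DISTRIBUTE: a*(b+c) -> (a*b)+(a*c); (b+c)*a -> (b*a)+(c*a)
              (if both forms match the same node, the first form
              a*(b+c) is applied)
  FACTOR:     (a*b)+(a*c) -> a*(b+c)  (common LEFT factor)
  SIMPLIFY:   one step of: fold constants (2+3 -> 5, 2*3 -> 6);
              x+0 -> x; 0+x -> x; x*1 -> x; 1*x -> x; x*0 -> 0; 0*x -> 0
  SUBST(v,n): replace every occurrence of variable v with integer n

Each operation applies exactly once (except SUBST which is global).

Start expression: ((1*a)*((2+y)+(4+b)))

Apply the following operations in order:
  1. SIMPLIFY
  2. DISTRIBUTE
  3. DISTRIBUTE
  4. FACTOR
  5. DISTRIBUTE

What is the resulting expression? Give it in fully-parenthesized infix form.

Answer: (((a*2)+(a*y))+(a*(4+b)))

Derivation:
Start: ((1*a)*((2+y)+(4+b)))
Apply SIMPLIFY at L (target: (1*a)): ((1*a)*((2+y)+(4+b))) -> (a*((2+y)+(4+b)))
Apply DISTRIBUTE at root (target: (a*((2+y)+(4+b)))): (a*((2+y)+(4+b))) -> ((a*(2+y))+(a*(4+b)))
Apply DISTRIBUTE at L (target: (a*(2+y))): ((a*(2+y))+(a*(4+b))) -> (((a*2)+(a*y))+(a*(4+b)))
Apply FACTOR at L (target: ((a*2)+(a*y))): (((a*2)+(a*y))+(a*(4+b))) -> ((a*(2+y))+(a*(4+b)))
Apply DISTRIBUTE at L (target: (a*(2+y))): ((a*(2+y))+(a*(4+b))) -> (((a*2)+(a*y))+(a*(4+b)))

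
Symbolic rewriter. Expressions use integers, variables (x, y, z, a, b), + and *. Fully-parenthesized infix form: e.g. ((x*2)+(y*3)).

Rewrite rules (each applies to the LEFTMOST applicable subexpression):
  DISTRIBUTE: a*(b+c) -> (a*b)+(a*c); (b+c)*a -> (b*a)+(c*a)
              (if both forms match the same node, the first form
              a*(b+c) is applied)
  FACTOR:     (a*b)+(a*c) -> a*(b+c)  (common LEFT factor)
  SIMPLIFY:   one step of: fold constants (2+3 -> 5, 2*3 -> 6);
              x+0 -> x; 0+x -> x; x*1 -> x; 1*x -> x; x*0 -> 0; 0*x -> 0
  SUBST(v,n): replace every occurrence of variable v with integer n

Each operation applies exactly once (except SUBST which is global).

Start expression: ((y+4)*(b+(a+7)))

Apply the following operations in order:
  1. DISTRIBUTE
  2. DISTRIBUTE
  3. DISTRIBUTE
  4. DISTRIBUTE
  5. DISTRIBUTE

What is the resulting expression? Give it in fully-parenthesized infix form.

Answer: (((y*b)+(4*b))+(((y*a)+(4*a))+((y*7)+(4*7))))

Derivation:
Start: ((y+4)*(b+(a+7)))
Apply DISTRIBUTE at root (target: ((y+4)*(b+(a+7)))): ((y+4)*(b+(a+7))) -> (((y+4)*b)+((y+4)*(a+7)))
Apply DISTRIBUTE at L (target: ((y+4)*b)): (((y+4)*b)+((y+4)*(a+7))) -> (((y*b)+(4*b))+((y+4)*(a+7)))
Apply DISTRIBUTE at R (target: ((y+4)*(a+7))): (((y*b)+(4*b))+((y+4)*(a+7))) -> (((y*b)+(4*b))+(((y+4)*a)+((y+4)*7)))
Apply DISTRIBUTE at RL (target: ((y+4)*a)): (((y*b)+(4*b))+(((y+4)*a)+((y+4)*7))) -> (((y*b)+(4*b))+(((y*a)+(4*a))+((y+4)*7)))
Apply DISTRIBUTE at RR (target: ((y+4)*7)): (((y*b)+(4*b))+(((y*a)+(4*a))+((y+4)*7))) -> (((y*b)+(4*b))+(((y*a)+(4*a))+((y*7)+(4*7))))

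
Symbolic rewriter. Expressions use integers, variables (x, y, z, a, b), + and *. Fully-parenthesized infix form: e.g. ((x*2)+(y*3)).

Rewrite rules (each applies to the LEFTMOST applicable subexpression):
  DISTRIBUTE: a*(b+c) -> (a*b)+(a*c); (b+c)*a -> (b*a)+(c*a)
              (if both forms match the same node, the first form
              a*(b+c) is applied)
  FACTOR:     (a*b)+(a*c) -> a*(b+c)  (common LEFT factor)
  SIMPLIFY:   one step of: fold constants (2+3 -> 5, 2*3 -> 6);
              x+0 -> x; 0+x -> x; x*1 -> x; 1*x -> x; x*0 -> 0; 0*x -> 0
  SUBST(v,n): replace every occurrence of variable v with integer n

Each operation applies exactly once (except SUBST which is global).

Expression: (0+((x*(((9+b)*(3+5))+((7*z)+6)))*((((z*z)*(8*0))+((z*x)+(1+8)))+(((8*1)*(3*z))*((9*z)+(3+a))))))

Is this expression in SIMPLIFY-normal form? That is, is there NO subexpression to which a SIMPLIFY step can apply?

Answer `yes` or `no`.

Answer: no

Derivation:
Expression: (0+((x*(((9+b)*(3+5))+((7*z)+6)))*((((z*z)*(8*0))+((z*x)+(1+8)))+(((8*1)*(3*z))*((9*z)+(3+a))))))
Scanning for simplifiable subexpressions (pre-order)...
  at root: (0+((x*(((9+b)*(3+5))+((7*z)+6)))*((((z*z)*(8*0))+((z*x)+(1+8)))+(((8*1)*(3*z))*((9*z)+(3+a)))))) (SIMPLIFIABLE)
  at R: ((x*(((9+b)*(3+5))+((7*z)+6)))*((((z*z)*(8*0))+((z*x)+(1+8)))+(((8*1)*(3*z))*((9*z)+(3+a))))) (not simplifiable)
  at RL: (x*(((9+b)*(3+5))+((7*z)+6))) (not simplifiable)
  at RLR: (((9+b)*(3+5))+((7*z)+6)) (not simplifiable)
  at RLRL: ((9+b)*(3+5)) (not simplifiable)
  at RLRLL: (9+b) (not simplifiable)
  at RLRLR: (3+5) (SIMPLIFIABLE)
  at RLRR: ((7*z)+6) (not simplifiable)
  at RLRRL: (7*z) (not simplifiable)
  at RR: ((((z*z)*(8*0))+((z*x)+(1+8)))+(((8*1)*(3*z))*((9*z)+(3+a)))) (not simplifiable)
  at RRL: (((z*z)*(8*0))+((z*x)+(1+8))) (not simplifiable)
  at RRLL: ((z*z)*(8*0)) (not simplifiable)
  at RRLLL: (z*z) (not simplifiable)
  at RRLLR: (8*0) (SIMPLIFIABLE)
  at RRLR: ((z*x)+(1+8)) (not simplifiable)
  at RRLRL: (z*x) (not simplifiable)
  at RRLRR: (1+8) (SIMPLIFIABLE)
  at RRR: (((8*1)*(3*z))*((9*z)+(3+a))) (not simplifiable)
  at RRRL: ((8*1)*(3*z)) (not simplifiable)
  at RRRLL: (8*1) (SIMPLIFIABLE)
  at RRRLR: (3*z) (not simplifiable)
  at RRRR: ((9*z)+(3+a)) (not simplifiable)
  at RRRRL: (9*z) (not simplifiable)
  at RRRRR: (3+a) (not simplifiable)
Found simplifiable subexpr at path root: (0+((x*(((9+b)*(3+5))+((7*z)+6)))*((((z*z)*(8*0))+((z*x)+(1+8)))+(((8*1)*(3*z))*((9*z)+(3+a))))))
One SIMPLIFY step would give: ((x*(((9+b)*(3+5))+((7*z)+6)))*((((z*z)*(8*0))+((z*x)+(1+8)))+(((8*1)*(3*z))*((9*z)+(3+a)))))
-> NOT in normal form.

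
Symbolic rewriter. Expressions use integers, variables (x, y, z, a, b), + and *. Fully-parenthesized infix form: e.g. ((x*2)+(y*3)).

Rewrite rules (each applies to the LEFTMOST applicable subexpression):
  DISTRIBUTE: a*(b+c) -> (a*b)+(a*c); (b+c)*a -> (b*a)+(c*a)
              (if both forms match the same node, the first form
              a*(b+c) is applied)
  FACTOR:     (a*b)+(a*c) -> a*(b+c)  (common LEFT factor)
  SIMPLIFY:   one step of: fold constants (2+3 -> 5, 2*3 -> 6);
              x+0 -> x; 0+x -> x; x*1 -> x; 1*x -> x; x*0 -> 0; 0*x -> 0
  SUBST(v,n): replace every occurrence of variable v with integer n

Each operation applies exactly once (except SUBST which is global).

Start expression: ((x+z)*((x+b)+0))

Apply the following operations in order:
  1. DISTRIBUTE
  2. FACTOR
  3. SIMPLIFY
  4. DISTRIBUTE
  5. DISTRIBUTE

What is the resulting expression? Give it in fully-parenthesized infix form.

Start: ((x+z)*((x+b)+0))
Apply DISTRIBUTE at root (target: ((x+z)*((x+b)+0))): ((x+z)*((x+b)+0)) -> (((x+z)*(x+b))+((x+z)*0))
Apply FACTOR at root (target: (((x+z)*(x+b))+((x+z)*0))): (((x+z)*(x+b))+((x+z)*0)) -> ((x+z)*((x+b)+0))
Apply SIMPLIFY at R (target: ((x+b)+0)): ((x+z)*((x+b)+0)) -> ((x+z)*(x+b))
Apply DISTRIBUTE at root (target: ((x+z)*(x+b))): ((x+z)*(x+b)) -> (((x+z)*x)+((x+z)*b))
Apply DISTRIBUTE at L (target: ((x+z)*x)): (((x+z)*x)+((x+z)*b)) -> (((x*x)+(z*x))+((x+z)*b))

Answer: (((x*x)+(z*x))+((x+z)*b))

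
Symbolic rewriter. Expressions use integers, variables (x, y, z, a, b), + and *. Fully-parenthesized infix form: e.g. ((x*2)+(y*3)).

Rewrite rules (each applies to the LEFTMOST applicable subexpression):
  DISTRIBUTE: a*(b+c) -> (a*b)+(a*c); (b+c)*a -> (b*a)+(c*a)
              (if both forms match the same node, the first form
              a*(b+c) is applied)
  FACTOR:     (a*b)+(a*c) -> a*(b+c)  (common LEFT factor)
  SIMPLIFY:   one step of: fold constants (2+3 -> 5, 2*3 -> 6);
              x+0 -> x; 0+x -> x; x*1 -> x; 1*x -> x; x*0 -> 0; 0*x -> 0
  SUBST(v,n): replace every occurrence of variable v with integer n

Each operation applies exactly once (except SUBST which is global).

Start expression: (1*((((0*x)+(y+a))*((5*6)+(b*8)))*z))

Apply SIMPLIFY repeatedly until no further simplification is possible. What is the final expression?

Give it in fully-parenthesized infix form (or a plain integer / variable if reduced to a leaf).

Start: (1*((((0*x)+(y+a))*((5*6)+(b*8)))*z))
Step 1: at root: (1*((((0*x)+(y+a))*((5*6)+(b*8)))*z)) -> ((((0*x)+(y+a))*((5*6)+(b*8)))*z); overall: (1*((((0*x)+(y+a))*((5*6)+(b*8)))*z)) -> ((((0*x)+(y+a))*((5*6)+(b*8)))*z)
Step 2: at LLL: (0*x) -> 0; overall: ((((0*x)+(y+a))*((5*6)+(b*8)))*z) -> (((0+(y+a))*((5*6)+(b*8)))*z)
Step 3: at LL: (0+(y+a)) -> (y+a); overall: (((0+(y+a))*((5*6)+(b*8)))*z) -> (((y+a)*((5*6)+(b*8)))*z)
Step 4: at LRL: (5*6) -> 30; overall: (((y+a)*((5*6)+(b*8)))*z) -> (((y+a)*(30+(b*8)))*z)
Fixed point: (((y+a)*(30+(b*8)))*z)

Answer: (((y+a)*(30+(b*8)))*z)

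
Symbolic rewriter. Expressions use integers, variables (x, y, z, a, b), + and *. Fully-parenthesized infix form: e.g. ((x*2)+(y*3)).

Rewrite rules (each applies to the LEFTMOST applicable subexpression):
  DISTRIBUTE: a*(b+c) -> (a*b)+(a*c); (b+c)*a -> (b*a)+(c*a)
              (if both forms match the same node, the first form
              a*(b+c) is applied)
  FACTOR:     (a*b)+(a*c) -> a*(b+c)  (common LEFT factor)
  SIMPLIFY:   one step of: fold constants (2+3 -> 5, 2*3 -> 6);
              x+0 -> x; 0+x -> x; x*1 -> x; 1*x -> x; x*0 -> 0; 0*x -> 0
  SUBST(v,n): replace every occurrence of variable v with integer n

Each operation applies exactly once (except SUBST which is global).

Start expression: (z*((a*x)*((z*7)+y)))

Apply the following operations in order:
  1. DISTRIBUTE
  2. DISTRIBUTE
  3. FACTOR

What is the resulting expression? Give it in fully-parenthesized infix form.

Answer: (z*(((a*x)*(z*7))+((a*x)*y)))

Derivation:
Start: (z*((a*x)*((z*7)+y)))
Apply DISTRIBUTE at R (target: ((a*x)*((z*7)+y))): (z*((a*x)*((z*7)+y))) -> (z*(((a*x)*(z*7))+((a*x)*y)))
Apply DISTRIBUTE at root (target: (z*(((a*x)*(z*7))+((a*x)*y)))): (z*(((a*x)*(z*7))+((a*x)*y))) -> ((z*((a*x)*(z*7)))+(z*((a*x)*y)))
Apply FACTOR at root (target: ((z*((a*x)*(z*7)))+(z*((a*x)*y)))): ((z*((a*x)*(z*7)))+(z*((a*x)*y))) -> (z*(((a*x)*(z*7))+((a*x)*y)))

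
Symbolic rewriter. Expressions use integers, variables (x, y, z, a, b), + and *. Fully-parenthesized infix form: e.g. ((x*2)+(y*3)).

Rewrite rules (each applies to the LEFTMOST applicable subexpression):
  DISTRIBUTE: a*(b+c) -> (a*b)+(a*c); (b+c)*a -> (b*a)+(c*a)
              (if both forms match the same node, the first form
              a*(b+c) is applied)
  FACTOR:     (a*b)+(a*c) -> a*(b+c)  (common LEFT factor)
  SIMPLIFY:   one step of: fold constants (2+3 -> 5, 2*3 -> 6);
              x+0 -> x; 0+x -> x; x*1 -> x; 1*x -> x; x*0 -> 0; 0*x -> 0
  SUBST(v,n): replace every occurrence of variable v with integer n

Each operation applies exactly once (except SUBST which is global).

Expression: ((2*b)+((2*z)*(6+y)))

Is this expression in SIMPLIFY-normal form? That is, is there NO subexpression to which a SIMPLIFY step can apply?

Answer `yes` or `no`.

Answer: yes

Derivation:
Expression: ((2*b)+((2*z)*(6+y)))
Scanning for simplifiable subexpressions (pre-order)...
  at root: ((2*b)+((2*z)*(6+y))) (not simplifiable)
  at L: (2*b) (not simplifiable)
  at R: ((2*z)*(6+y)) (not simplifiable)
  at RL: (2*z) (not simplifiable)
  at RR: (6+y) (not simplifiable)
Result: no simplifiable subexpression found -> normal form.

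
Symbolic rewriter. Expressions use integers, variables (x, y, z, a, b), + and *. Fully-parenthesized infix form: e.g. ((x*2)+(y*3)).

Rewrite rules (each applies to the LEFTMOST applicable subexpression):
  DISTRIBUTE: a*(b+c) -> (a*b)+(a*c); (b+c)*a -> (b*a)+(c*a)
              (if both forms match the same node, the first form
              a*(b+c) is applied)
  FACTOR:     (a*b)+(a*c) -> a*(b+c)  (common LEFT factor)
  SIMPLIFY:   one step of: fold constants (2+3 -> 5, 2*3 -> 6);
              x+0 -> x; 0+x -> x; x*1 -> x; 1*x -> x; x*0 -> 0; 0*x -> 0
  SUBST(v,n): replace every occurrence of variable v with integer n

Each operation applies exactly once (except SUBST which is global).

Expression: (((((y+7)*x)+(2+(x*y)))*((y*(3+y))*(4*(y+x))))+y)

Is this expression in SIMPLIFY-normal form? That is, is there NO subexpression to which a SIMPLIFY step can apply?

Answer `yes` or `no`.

Expression: (((((y+7)*x)+(2+(x*y)))*((y*(3+y))*(4*(y+x))))+y)
Scanning for simplifiable subexpressions (pre-order)...
  at root: (((((y+7)*x)+(2+(x*y)))*((y*(3+y))*(4*(y+x))))+y) (not simplifiable)
  at L: ((((y+7)*x)+(2+(x*y)))*((y*(3+y))*(4*(y+x)))) (not simplifiable)
  at LL: (((y+7)*x)+(2+(x*y))) (not simplifiable)
  at LLL: ((y+7)*x) (not simplifiable)
  at LLLL: (y+7) (not simplifiable)
  at LLR: (2+(x*y)) (not simplifiable)
  at LLRR: (x*y) (not simplifiable)
  at LR: ((y*(3+y))*(4*(y+x))) (not simplifiable)
  at LRL: (y*(3+y)) (not simplifiable)
  at LRLR: (3+y) (not simplifiable)
  at LRR: (4*(y+x)) (not simplifiable)
  at LRRR: (y+x) (not simplifiable)
Result: no simplifiable subexpression found -> normal form.

Answer: yes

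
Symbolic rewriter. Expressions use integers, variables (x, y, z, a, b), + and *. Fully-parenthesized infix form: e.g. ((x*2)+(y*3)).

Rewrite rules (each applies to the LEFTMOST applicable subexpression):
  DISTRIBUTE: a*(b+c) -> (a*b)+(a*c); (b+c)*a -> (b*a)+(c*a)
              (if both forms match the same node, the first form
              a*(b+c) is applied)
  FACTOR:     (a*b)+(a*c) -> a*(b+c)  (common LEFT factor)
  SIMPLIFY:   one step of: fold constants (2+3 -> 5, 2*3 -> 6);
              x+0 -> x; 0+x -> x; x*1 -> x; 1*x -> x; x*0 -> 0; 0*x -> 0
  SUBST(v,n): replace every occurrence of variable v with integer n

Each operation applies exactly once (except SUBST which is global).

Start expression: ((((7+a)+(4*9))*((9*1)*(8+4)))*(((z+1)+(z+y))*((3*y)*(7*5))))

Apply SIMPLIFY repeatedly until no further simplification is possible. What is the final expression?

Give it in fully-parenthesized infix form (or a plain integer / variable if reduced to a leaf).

Start: ((((7+a)+(4*9))*((9*1)*(8+4)))*(((z+1)+(z+y))*((3*y)*(7*5))))
Step 1: at LLR: (4*9) -> 36; overall: ((((7+a)+(4*9))*((9*1)*(8+4)))*(((z+1)+(z+y))*((3*y)*(7*5)))) -> ((((7+a)+36)*((9*1)*(8+4)))*(((z+1)+(z+y))*((3*y)*(7*5))))
Step 2: at LRL: (9*1) -> 9; overall: ((((7+a)+36)*((9*1)*(8+4)))*(((z+1)+(z+y))*((3*y)*(7*5)))) -> ((((7+a)+36)*(9*(8+4)))*(((z+1)+(z+y))*((3*y)*(7*5))))
Step 3: at LRR: (8+4) -> 12; overall: ((((7+a)+36)*(9*(8+4)))*(((z+1)+(z+y))*((3*y)*(7*5)))) -> ((((7+a)+36)*(9*12))*(((z+1)+(z+y))*((3*y)*(7*5))))
Step 4: at LR: (9*12) -> 108; overall: ((((7+a)+36)*(9*12))*(((z+1)+(z+y))*((3*y)*(7*5)))) -> ((((7+a)+36)*108)*(((z+1)+(z+y))*((3*y)*(7*5))))
Step 5: at RRR: (7*5) -> 35; overall: ((((7+a)+36)*108)*(((z+1)+(z+y))*((3*y)*(7*5)))) -> ((((7+a)+36)*108)*(((z+1)+(z+y))*((3*y)*35)))
Fixed point: ((((7+a)+36)*108)*(((z+1)+(z+y))*((3*y)*35)))

Answer: ((((7+a)+36)*108)*(((z+1)+(z+y))*((3*y)*35)))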